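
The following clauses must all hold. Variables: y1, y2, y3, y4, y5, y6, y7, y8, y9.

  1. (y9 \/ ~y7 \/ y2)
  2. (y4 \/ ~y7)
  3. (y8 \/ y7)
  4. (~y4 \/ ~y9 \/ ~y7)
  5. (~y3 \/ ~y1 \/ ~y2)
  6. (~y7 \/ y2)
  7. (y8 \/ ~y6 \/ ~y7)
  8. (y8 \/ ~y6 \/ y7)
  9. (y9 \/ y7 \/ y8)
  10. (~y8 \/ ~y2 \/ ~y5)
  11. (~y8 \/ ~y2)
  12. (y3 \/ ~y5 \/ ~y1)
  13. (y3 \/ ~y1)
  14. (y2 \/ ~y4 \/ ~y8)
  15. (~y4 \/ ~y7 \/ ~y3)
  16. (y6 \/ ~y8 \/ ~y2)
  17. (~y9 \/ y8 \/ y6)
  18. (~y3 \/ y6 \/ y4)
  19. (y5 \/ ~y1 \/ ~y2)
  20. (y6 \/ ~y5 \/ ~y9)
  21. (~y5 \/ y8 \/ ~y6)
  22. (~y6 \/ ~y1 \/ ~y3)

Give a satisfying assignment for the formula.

y1 occurs only negated in the remaining clauses — set y1 = False.
Branch on y2: take y2 = False.
  then y7 is forced to False.
  then y8 is forced to True.
  then y4 is forced to False.
Branch on y3: take y3 = False.
Branch on y5: take y5 = False.
y6, y9 are now unconstrained; take y6 = True, y9 = False.
Every clause has at least one true literal under this assignment.

y1=F  y2=F  y3=F  y4=F  y5=F  y6=T  y7=F  y8=T  y9=F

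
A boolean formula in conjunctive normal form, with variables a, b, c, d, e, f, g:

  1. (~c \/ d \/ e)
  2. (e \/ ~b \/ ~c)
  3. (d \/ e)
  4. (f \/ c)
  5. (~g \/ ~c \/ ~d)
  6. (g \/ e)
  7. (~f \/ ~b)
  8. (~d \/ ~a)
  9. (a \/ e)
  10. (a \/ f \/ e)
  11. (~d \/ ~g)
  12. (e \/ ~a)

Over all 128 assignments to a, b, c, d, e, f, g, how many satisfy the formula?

20

Split on e, then d.
  e=1, d=1: remaining (a,b,c,f,g) ∈ {(0,0,0,1,0); (0,0,1,0,0); (0,0,1,1,0); (0,1,1,0,0)} — 4.
  e=1, d=0: a, g free; 4 ways for (b,c,f) × 2^2 = 16.
  e=0, d=1: a clause becomes empty — 0.
  e=0, d=0: a clause becomes empty — 0.
Total: 4 + 16 + 0 + 0 = 20.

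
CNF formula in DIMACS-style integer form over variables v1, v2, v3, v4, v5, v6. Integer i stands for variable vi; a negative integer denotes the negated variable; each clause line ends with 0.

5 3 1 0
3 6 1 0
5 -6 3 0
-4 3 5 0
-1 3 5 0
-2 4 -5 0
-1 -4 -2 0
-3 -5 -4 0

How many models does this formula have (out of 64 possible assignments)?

25

Split on v3, then v5.
  v3=T, v5=T: remaining (v1,v2,v4,v6) ∈ {(F,F,F,F); (F,F,F,T); (T,F,F,F); (T,F,F,T)} — 4.
  v3=T, v5=F: v6 free; 7 ways for (v1,v2,v4) × 2^1 = 14.
  v3=F, v5=T: 7 of the 16 assignments to (v1,v2,v4,v6) work.
  v3=F, v5=F: a clause becomes empty — 0.
Total: 4 + 14 + 7 + 0 = 25.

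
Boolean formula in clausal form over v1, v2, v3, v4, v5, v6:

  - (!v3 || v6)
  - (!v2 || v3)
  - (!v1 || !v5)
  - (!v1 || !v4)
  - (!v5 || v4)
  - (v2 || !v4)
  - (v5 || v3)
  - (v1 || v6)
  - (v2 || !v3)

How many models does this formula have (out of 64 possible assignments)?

4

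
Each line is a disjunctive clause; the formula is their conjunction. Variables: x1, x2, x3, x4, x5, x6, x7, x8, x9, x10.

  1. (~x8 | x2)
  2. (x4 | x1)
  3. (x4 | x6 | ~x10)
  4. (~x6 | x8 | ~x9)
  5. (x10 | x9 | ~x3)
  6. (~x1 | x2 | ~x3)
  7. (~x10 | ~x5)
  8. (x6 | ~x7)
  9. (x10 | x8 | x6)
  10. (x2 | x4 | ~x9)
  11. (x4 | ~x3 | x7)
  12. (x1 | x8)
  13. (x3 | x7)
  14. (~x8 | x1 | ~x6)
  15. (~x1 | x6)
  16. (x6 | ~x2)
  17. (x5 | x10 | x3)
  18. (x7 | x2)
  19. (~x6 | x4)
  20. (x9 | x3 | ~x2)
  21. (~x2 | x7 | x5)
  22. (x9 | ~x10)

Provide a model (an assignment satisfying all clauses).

x1=T, x2=T, x3=T, x4=T, x5=T, x6=T, x7=F, x8=T, x9=T, x10=F

Check each clause:
  1. (x2 | ~x8) — x2 is true.
  2. (x4 | x1) — x1 is true.
  3. (x6 | x4 | ~x10) — x4 is true.
  4. (x8 | ~x9 | ~x6) — x8 is true.
  5. (~x3 | x9 | x10) — x9 is true.
  6. (~x3 | ~x1 | x2) — x2 is true.
  7. (~x5 | ~x10) — ~x10 is true.
  8. (x6 | ~x7) — ~x7 is true.
  9. (x6 | x8 | x10) — x8 is true.
  10. (~x9 | x2 | x4) — x2 is true.
  11. (~x3 | x4 | x7) — x4 is true.
  12. (x8 | x1) — x8 is true.
  13. (x7 | x3) — x3 is true.
  14. (~x6 | ~x8 | x1) — x1 is true.
  15. (x6 | ~x1) — x6 is true.
  16. (x6 | ~x2) — x6 is true.
  17. (x10 | x5 | x3) — x3 is true.
  18. (x7 | x2) — x2 is true.
  19. (x4 | ~x6) — x4 is true.
  20. (x9 | ~x2 | x3) — x9 is true.
  21. (x5 | x7 | ~x2) — x5 is true.
  22. (~x10 | x9) — x9 is true.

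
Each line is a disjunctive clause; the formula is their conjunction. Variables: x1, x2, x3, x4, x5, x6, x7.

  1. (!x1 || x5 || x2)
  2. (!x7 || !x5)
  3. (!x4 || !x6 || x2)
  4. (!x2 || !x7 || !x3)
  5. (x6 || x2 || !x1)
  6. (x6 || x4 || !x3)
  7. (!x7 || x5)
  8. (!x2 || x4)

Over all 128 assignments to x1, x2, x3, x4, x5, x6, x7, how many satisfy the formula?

28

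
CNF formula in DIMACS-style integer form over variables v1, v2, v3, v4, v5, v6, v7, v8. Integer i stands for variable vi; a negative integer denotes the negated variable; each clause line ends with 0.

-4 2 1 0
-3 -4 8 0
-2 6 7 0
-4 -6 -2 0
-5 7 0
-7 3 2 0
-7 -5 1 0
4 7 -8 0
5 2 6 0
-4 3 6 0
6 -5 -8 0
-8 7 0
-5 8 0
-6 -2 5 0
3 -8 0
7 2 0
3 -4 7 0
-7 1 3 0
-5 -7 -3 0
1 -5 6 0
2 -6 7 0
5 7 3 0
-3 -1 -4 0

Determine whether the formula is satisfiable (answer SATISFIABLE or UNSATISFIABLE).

SATISFIABLE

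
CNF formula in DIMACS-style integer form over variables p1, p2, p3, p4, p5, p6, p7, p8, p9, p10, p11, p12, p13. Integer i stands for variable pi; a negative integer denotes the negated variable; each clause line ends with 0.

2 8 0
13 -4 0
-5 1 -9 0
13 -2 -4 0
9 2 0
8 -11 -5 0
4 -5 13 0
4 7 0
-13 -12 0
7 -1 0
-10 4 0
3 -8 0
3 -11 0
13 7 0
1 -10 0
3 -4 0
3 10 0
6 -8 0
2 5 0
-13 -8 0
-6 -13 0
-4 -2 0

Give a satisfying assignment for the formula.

p1=True, p2=True, p3=True, p4=False, p5=False, p6=False, p7=True, p8=False, p9=True, p10=False, p11=False, p12=False, p13=False

Check each clause:
  1. (p8 OR p2) — p2 is true.
  2. (p13 OR NOT p4) — NOT p4 is true.
  3. (NOT p5 OR p1 OR NOT p9) — p1 is true.
  4. (NOT p2 OR p13 OR NOT p4) — NOT p4 is true.
  5. (p9 OR p2) — p9 is true.
  6. (p8 OR NOT p5 OR NOT p11) — NOT p5 is true.
  7. (p4 OR NOT p5 OR p13) — NOT p5 is true.
  8. (p4 OR p7) — p7 is true.
  9. (NOT p12 OR NOT p13) — NOT p13 is true.
  10. (p7 OR NOT p1) — p7 is true.
  11. (NOT p10 OR p4) — NOT p10 is true.
  12. (NOT p8 OR p3) — NOT p8 is true.
  13. (NOT p11 OR p3) — p3 is true.
  14. (p7 OR p13) — p7 is true.
  15. (NOT p10 OR p1) — p1 is true.
  16. (NOT p4 OR p3) — p3 is true.
  17. (p10 OR p3) — p3 is true.
  18. (p6 OR NOT p8) — NOT p8 is true.
  19. (p2 OR p5) — p2 is true.
  20. (NOT p13 OR NOT p8) — NOT p8 is true.
  21. (NOT p6 OR NOT p13) — NOT p6 is true.
  22. (NOT p4 OR NOT p2) — NOT p4 is true.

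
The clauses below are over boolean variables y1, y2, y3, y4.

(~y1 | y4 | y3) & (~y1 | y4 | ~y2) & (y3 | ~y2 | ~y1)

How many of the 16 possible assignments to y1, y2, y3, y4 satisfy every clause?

12

Case analysis on y1 and y2:
  y1=1, y2=1: remaining (y3,y4) ∈ {(1,1)} — 1.
  y1=1, y2=0: remaining (y3,y4) ∈ {(0,1); (1,0); (1,1)} — 3.
  y1=0, y2=1: remaining (y3,y4) ∈ {(0,0); (0,1); (1,0); (1,1)} — 4.
  y1=0, y2=0: remaining (y3,y4) ∈ {(0,0); (0,1); (1,0); (1,1)} — 4.
Total: 1 + 3 + 4 + 4 = 12.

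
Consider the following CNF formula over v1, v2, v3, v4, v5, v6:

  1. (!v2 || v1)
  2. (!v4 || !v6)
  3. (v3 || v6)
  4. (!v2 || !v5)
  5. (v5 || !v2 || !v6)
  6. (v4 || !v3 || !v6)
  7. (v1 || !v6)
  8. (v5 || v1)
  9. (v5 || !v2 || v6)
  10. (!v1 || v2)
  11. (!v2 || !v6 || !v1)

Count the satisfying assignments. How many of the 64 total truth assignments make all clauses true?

Satisfying assignments:
  v1=0 v2=0 v3=1 v4=0 v5=1 v6=0
  v1=0 v2=0 v3=1 v4=1 v5=1 v6=0
That's 2 in total.

2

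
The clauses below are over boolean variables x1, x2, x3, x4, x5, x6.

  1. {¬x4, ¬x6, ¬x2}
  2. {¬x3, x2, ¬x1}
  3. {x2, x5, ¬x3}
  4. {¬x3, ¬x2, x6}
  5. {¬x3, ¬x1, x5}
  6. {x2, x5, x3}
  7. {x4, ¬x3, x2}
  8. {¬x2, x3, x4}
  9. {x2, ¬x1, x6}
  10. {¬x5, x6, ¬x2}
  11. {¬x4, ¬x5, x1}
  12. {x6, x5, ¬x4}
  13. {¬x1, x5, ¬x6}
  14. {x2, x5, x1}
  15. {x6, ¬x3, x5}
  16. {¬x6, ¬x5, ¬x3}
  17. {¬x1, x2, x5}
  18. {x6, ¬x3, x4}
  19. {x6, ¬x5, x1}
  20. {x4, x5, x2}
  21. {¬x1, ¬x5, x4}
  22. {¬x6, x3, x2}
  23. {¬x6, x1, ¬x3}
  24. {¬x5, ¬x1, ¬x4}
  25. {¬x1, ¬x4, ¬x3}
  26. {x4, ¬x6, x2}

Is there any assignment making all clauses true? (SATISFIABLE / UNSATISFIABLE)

x5 = True:
  x6 = True:
    propagation gives x3=False, x2=True, x4=False; an empty clause results — contradiction.
  x6 = False:
    propagation gives x2=False, x1=False; an empty clause results — contradiction.
x5 = False:
  x2 = True:
    x3 = True:
      propagation gives x6=True, x4=False, x1=False; contradiction.
    x3 = False:
      propagation gives x4=True, x6=False; contradiction.
  x2 = False:
    propagation gives x3=False; an empty clause results — contradiction.
Every branch closes, so no satisfying assignment exists.

UNSATISFIABLE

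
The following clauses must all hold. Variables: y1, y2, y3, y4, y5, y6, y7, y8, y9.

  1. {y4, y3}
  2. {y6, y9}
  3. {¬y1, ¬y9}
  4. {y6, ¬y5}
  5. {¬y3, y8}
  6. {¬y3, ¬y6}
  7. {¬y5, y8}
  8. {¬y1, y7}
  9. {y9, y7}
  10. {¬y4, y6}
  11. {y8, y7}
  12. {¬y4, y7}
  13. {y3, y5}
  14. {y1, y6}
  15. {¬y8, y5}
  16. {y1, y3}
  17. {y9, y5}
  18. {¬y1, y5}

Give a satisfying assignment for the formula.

y1=1, y2=1, y3=0, y4=1, y5=1, y6=1, y7=1, y8=1, y9=0

Pure literal: y7 appears only positively; assign y7 = True.
Branch on y1: take y1 = True.
  then y9 is forced to False.
  then y6 is forced to True.
  then y3 is forced to False.
  then y4 is forced to True.
  then y5 is forced to True.
  then y8 is forced to True.
y2 is now unconstrained; take y2 = True.
Every clause has at least one true literal under this assignment.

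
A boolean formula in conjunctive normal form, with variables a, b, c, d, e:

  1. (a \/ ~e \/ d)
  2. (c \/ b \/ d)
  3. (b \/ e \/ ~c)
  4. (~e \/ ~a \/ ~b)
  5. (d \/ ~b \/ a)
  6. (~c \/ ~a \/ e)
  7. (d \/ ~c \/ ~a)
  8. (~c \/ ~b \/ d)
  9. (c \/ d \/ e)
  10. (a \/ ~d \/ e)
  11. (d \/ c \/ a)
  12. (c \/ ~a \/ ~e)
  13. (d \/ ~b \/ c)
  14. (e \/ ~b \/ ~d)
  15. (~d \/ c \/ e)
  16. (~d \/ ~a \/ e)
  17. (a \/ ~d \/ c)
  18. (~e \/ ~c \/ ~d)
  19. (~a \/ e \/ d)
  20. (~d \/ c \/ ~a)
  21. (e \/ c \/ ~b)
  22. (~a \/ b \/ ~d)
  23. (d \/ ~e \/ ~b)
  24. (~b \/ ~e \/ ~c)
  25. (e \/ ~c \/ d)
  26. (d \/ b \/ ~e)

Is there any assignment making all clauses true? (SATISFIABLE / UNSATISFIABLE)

d = True:
  e = True:
    propagation gives c=False, a=False; an empty clause results — contradiction.
  e = False:
    propagation gives a=True; an empty clause results — contradiction.
d = False:
  c = True:
    propagation gives a=False, e=False; an empty clause results — contradiction.
  c = False:
    propagation gives b=True; an empty clause results — contradiction.
Every branch closes, so no satisfying assignment exists.

UNSATISFIABLE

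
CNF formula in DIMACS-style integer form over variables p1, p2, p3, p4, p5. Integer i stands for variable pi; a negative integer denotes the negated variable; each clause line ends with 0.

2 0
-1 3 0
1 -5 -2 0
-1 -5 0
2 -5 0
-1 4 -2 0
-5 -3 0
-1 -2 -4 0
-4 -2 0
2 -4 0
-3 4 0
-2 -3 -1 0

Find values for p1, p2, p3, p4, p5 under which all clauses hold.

(p2) is a unit clause, so p2 = True.
(~p4) is a unit clause, so p4 = False.
(~p1) is a unit clause, so p1 = False.
Unit propagation: (~p5) forces p5 = False.
Unit propagation: (~p3) forces p3 = False.
Every clause has at least one true literal under this assignment.

p1=False, p2=True, p3=False, p4=False, p5=False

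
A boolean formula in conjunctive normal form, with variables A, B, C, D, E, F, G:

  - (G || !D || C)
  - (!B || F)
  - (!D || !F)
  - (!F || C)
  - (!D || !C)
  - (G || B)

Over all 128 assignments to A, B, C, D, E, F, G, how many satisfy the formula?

Split on C, then D.
  C=T, D=T: a clause becomes empty — 0.
  C=T, D=F: A, E free; 4 ways for (B,F,G) × 2^2 = 16.
  C=F, D=T: remaining (A,B,E,F,G) ∈ {(F,F,F,F,T); (F,F,T,F,T); (T,F,F,F,T); (T,F,T,F,T)} — 4.
  C=F, D=F: remaining (A,B,E,F,G) ∈ {(F,F,F,F,T); (F,F,T,F,T); (T,F,F,F,T); (T,F,T,F,T)} — 4.
Total: 0 + 16 + 4 + 4 = 24.

24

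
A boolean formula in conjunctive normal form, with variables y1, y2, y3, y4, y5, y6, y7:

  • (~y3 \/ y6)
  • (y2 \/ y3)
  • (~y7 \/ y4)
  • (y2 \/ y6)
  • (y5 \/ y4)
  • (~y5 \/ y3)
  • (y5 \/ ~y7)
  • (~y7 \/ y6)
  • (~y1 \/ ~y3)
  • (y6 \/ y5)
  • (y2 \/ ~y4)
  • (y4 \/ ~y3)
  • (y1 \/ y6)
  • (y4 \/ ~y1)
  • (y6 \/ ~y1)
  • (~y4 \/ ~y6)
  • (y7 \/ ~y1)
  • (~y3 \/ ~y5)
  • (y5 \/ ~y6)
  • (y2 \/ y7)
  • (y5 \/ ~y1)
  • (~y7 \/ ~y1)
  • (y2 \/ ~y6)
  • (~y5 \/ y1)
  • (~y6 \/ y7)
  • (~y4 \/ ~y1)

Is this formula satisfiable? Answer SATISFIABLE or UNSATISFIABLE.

UNSATISFIABLE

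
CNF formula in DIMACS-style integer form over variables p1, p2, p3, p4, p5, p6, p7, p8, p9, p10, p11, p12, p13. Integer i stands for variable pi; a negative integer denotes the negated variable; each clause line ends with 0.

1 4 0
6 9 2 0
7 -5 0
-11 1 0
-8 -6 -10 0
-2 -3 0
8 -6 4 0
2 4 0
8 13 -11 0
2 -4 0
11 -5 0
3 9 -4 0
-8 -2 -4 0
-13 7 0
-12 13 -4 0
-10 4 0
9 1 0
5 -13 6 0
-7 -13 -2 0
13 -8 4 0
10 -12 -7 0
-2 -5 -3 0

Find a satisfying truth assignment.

p9 occurs only positively in the remaining clauses — set p9 = True.
Pure literal: p12 appears only negated; assign p12 = False.
Try p1 = False.
  then p4 is forced to True.
  then p11 is forced to False.
  then p2 is forced to True.
  then p3 is forced to False.
  then p5 is forced to False.
  then p8 is forced to False.
Set p6 = True and propagate.
The remaining clauses are satisfied by p7 = True, p10 = True, p13 = False.
Every clause has at least one true literal under this assignment.
Check each clause:
  1. {p4, p1} — p4 is true.
  2. {p9, p6, p2} — p9 is true.
  3. {¬p5, p7} — ¬p5 is true.
  4. {¬p11, p1} — ¬p11 is true.
  5. {¬p8, ¬p6, ¬p10} — ¬p8 is true.
  6. {¬p2, ¬p3} — ¬p3 is true.
  7. {p4, ¬p6, p8} — p4 is true.
  8. {p2, p4} — p2 is true.
  9. {¬p11, p8, p13} — ¬p11 is true.
  10. {p2, ¬p4} — p2 is true.
  11. {¬p5, p11} — ¬p5 is true.
  12. {p9, p3, ¬p4} — p9 is true.
  13. {¬p4, ¬p2, ¬p8} — ¬p8 is true.
  14. {p7, ¬p13} — ¬p13 is true.
  15. {p13, ¬p12, ¬p4} — ¬p12 is true.
  16. {p4, ¬p10} — p4 is true.
  17. {p9, p1} — p9 is true.
  18. {¬p13, p6, p5} — ¬p13 is true.
  19. {¬p2, ¬p7, ¬p13} — ¬p13 is true.
  20. {p4, p13, ¬p8} — ¬p8 is true.
  21. {p10, ¬p12, ¬p7} — p10 is true.
  22. {¬p5, ¬p2, ¬p3} — ¬p5 is true.

p1=F, p2=T, p3=F, p4=T, p5=F, p6=T, p7=T, p8=F, p9=T, p10=T, p11=F, p12=F, p13=F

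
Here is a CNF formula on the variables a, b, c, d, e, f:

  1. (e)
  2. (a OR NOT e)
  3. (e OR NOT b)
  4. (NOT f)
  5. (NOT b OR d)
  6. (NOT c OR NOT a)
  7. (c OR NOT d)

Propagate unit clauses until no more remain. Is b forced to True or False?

False

(e) stands alone — e = True.
(NOT e OR a): since e = True, the clause reduces to (a). a = True.
Unit clause (NOT f) sets f = False.
(NOT a OR NOT c): since a = True, the clause reduces to (NOT c). c = False.
(NOT d OR c): since c = False, the clause reduces to (NOT d). d = False.
(d OR NOT b) with d = False leaves only NOT b, so b = False.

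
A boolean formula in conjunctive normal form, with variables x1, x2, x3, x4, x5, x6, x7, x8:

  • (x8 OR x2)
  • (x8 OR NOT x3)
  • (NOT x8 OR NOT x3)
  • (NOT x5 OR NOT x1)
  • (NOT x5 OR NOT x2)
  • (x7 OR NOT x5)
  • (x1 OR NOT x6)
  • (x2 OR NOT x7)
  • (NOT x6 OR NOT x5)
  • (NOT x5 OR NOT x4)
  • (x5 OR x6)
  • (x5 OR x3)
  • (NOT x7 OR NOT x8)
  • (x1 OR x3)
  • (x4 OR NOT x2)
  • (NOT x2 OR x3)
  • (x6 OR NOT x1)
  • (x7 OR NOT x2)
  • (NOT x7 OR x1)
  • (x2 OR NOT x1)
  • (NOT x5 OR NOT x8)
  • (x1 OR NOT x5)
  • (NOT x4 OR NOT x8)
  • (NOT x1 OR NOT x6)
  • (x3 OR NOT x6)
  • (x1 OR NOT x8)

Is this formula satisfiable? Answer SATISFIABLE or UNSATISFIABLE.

UNSATISFIABLE

x1 = True:
  propagation gives x5=False, x6=True; an empty clause results — contradiction.
x1 = False:
  propagation gives x6=False, x5=True; an empty clause results — contradiction.
Every branch closes, so no satisfying assignment exists.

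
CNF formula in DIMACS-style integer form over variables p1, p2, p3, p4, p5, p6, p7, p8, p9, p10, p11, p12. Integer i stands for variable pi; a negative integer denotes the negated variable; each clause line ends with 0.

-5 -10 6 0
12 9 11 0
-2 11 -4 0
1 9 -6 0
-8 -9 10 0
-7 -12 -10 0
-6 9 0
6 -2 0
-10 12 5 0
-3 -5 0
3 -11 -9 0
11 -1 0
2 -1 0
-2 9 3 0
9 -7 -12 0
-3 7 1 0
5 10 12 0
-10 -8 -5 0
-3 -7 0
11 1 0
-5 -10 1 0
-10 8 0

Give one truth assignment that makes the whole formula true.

p1 = False, p2 = False, p3 = False, p4 = False, p5 = True, p6 = False, p7 = True, p8 = True, p9 = False, p10 = False, p11 = True, p12 = False

p4 occurs only negated in the remaining clauses — set p4 = False.
Branch on p1: take p1 = False.
  then p11 is forced to True.
Try p2 = False.
Set p3 = False and propagate.
  then p9 is forced to False.
  then p6 is forced to False.
The remaining clauses are satisfied by p5 = True, p7 = True, p8 = True, p10 = False, p12 = False.
Every clause has at least one true literal under this assignment.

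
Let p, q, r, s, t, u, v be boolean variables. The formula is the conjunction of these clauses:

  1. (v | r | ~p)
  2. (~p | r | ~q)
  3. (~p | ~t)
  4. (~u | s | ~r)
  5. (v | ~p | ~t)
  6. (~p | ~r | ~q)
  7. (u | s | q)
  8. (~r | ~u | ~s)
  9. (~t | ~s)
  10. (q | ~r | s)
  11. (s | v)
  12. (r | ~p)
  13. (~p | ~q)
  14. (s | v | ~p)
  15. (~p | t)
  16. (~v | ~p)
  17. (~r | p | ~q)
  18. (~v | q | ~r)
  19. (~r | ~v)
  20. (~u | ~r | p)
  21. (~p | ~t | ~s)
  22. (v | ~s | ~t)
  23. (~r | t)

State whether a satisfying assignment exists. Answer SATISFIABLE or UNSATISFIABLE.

SATISFIABLE

Try p = False.
Try q = False.
Branch on r: take r = False.
The remaining clauses are satisfied by s = True, t = False, u = True, v = True.
So p=False  q=False  r=False  s=True  t=False  u=True  v=True is a satisfying assignment.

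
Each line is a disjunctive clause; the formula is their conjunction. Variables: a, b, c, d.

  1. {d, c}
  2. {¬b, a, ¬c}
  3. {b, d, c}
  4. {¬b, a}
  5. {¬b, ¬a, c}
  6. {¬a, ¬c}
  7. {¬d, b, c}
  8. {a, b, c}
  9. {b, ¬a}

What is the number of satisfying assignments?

2

The models are:
  a=F b=F c=T d=F
  a=F b=F c=T d=T
Count: 2.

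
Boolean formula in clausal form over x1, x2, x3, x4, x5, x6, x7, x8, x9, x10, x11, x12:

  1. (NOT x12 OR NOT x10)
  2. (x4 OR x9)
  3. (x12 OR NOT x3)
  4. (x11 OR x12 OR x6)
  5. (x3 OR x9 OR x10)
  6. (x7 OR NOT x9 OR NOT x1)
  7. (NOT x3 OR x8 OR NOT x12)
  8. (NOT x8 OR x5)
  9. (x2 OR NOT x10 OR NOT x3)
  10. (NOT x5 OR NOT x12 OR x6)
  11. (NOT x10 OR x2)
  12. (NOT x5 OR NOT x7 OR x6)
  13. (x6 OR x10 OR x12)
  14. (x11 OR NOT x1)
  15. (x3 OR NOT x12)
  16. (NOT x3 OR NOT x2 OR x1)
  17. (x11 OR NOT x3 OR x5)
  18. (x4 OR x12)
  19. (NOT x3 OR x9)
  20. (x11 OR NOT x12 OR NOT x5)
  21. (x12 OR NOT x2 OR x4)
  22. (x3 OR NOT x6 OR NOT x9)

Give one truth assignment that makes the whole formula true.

x1=False, x2=False, x3=True, x4=False, x5=True, x6=True, x7=True, x8=True, x9=True, x10=False, x11=True, x12=True

Pure literal: x11 appears only positively; assign x11 = True.
Branch on x1: take x1 = False.
Set x2 = False and propagate.
  then x10 is forced to False.
Try x3 = True.
  then x12 is forced to True.
  then x8 is forced to True.
  then x5 is forced to True.
  then x6 is forced to True.
  then x9 is forced to True.
x4, x7 are now unconstrained; take x4 = False, x7 = True.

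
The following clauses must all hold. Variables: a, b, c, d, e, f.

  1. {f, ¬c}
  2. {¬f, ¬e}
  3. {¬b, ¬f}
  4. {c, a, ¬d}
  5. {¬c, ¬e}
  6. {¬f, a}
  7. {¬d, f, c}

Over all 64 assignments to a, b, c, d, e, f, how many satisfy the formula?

Case analysis on f and c:
  f=T, c=T: remaining (a,b,d,e) ∈ {(T,F,F,F); (T,F,T,F)} — 2.
  f=T, c=F: remaining (a,b,d,e) ∈ {(T,F,F,F); (T,F,T,F)} — 2.
  f=F, c=T: a clause becomes empty — 0.
  f=F, c=F: forces d=F; a, b, e free → 2^3 = 8.
Total: 2 + 2 + 0 + 8 = 12.

12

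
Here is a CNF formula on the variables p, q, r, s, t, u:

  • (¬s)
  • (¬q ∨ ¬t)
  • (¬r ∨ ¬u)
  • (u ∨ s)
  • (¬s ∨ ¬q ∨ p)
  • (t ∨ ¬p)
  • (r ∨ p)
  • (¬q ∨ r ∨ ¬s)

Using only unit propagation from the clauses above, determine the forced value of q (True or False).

False

Unit clause (¬s) sets s = False.
(u ∨ s): since s = False, the clause reduces to (u). u = True.
From (¬u ∨ ¬r) and u = True: r = False.
In (r ∨ p), r is now false; p must hold, so p = True.
In (¬p ∨ t), ¬p is now false; t must hold, so t = True.
From (¬t ∨ ¬q) and t = True: q = False.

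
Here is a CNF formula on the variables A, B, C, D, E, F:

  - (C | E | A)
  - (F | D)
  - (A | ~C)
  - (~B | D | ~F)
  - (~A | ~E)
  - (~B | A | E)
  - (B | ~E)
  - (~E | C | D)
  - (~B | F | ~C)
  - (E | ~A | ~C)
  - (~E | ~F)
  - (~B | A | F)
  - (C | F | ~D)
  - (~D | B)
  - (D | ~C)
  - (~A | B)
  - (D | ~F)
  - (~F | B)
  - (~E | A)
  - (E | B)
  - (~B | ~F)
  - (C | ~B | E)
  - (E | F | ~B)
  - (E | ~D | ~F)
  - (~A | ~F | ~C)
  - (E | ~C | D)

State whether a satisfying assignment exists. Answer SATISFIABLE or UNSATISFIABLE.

E = True:
  propagation gives A=False; an empty clause results — contradiction.
E = False:
  propagation gives B=True, A=True, C=False; an empty clause results — contradiction.
Every branch closes, so no satisfying assignment exists.

UNSATISFIABLE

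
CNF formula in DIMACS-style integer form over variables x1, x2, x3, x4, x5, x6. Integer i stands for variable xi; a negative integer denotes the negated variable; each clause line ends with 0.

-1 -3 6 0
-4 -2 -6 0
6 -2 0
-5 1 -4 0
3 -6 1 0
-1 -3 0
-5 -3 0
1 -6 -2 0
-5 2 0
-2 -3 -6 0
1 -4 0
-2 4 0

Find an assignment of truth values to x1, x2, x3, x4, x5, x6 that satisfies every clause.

x5 occurs only negated in the remaining clauses — set x5 = False.
Try x1 = False.
  then x4 is forced to False.
  then x2 is forced to False.
For the remaining variables, x3 = True, x6 = False works.
Check each clause:
  1. (x6 || !x1 || !x3) — !x1 is true.
  2. (!x2 || !x6 || !x4) — !x6 is true.
  3. (x6 || !x2) — !x2 is true.
  4. (!x4 || !x5 || x1) — !x5 is true.
  5. (x3 || !x6 || x1) — !x6 is true.
  6. (!x1 || !x3) — !x1 is true.
  7. (!x5 || !x3) — !x5 is true.
  8. (!x6 || x1 || !x2) — !x6 is true.
  9. (!x5 || x2) — !x5 is true.
  10. (!x2 || !x6 || !x3) — !x6 is true.
  11. (!x4 || x1) — !x4 is true.
  12. (x4 || !x2) — !x2 is true.

x1=F, x2=F, x3=T, x4=F, x5=F, x6=F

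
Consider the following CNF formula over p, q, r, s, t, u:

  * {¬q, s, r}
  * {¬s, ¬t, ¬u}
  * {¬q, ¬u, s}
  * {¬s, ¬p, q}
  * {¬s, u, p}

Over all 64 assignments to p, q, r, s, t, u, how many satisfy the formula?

30

Case analysis on s and q:
  s=T, q=T: r free; 4 ways for (p,t,u) × 2^1 = 8.
  s=T, q=F: remaining (p,r,t,u) ∈ {(F,F,F,T); (F,T,F,T)} — 2.
  s=F, q=T: remaining (p,r,t,u) ∈ {(F,T,F,F); (F,T,T,F); (T,T,F,F); (T,T,T,F)} — 4.
  s=F, q=F: p, r, t, u free → 2^4 = 16.
Total: 8 + 2 + 4 + 16 = 30.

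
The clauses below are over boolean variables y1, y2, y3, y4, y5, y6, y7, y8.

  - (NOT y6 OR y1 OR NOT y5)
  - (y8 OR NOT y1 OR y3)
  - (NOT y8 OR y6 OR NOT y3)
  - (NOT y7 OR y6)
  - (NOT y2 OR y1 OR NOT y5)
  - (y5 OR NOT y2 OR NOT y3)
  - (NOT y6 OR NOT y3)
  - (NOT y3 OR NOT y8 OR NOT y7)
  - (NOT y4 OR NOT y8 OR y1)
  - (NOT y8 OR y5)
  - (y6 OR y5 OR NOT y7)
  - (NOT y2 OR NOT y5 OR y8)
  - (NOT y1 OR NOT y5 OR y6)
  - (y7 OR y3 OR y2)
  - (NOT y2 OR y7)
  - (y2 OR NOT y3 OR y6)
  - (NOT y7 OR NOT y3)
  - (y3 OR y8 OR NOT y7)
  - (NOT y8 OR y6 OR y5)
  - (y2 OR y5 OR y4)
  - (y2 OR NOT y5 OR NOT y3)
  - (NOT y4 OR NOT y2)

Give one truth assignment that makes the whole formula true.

Branch on y1: take y1 = True.
For the remaining variables, y2 = False, y3 = False, y4 = True, y5 = True, y6 = True, y7 = True, y8 = True works.
Check each clause:
  1. (NOT y6 OR NOT y5 OR y1) — y1 is true.
  2. (y3 OR NOT y1 OR y8) — y8 is true.
  3. (NOT y3 OR y6 OR NOT y8) — NOT y3 is true.
  4. (y6 OR NOT y7) — y6 is true.
  5. (NOT y2 OR y1 OR NOT y5) — y1 is true.
  6. (NOT y2 OR NOT y3 OR y5) — y5 is true.
  7. (NOT y6 OR NOT y3) — NOT y3 is true.
  8. (NOT y7 OR NOT y8 OR NOT y3) — NOT y3 is true.
  9. (y1 OR NOT y8 OR NOT y4) — y1 is true.
  10. (NOT y8 OR y5) — y5 is true.
  11. (NOT y7 OR y5 OR y6) — y5 is true.
  12. (y8 OR NOT y2 OR NOT y5) — y8 is true.
  13. (y6 OR NOT y5 OR NOT y1) — y6 is true.
  14. (y7 OR y3 OR y2) — y7 is true.
  15. (NOT y2 OR y7) — NOT y2 is true.
  16. (NOT y3 OR y6 OR y2) — NOT y3 is true.
  17. (NOT y3 OR NOT y7) — NOT y3 is true.
  18. (NOT y7 OR y3 OR y8) — y8 is true.
  19. (NOT y8 OR y5 OR y6) — y5 is true.
  20. (y2 OR y4 OR y5) — y4 is true.
  21. (NOT y3 OR y2 OR NOT y5) — NOT y3 is true.
  22. (NOT y2 OR NOT y4) — NOT y2 is true.

y1=T, y2=F, y3=F, y4=T, y5=T, y6=T, y7=T, y8=T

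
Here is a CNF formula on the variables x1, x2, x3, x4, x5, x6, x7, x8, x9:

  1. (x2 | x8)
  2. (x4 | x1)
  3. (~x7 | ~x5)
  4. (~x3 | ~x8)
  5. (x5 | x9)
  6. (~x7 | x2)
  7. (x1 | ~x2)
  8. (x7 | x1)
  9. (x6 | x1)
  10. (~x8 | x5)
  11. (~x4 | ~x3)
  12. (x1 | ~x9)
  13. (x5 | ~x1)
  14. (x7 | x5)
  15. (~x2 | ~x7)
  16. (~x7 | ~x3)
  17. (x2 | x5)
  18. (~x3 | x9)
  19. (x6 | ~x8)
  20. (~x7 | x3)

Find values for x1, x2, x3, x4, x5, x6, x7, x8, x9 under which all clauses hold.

x1=True, x2=True, x3=False, x4=False, x5=True, x6=True, x7=False, x8=False, x9=False

Check each clause:
  1. (x8 | x2) — x2 is true.
  2. (x1 | x4) — x1 is true.
  3. (~x5 | ~x7) — ~x7 is true.
  4. (~x3 | ~x8) — ~x8 is true.
  5. (x9 | x5) — x5 is true.
  6. (x2 | ~x7) — ~x7 is true.
  7. (~x2 | x1) — x1 is true.
  8. (x7 | x1) — x1 is true.
  9. (x6 | x1) — x1 is true.
  10. (x5 | ~x8) — ~x8 is true.
  11. (~x4 | ~x3) — ~x4 is true.
  12. (~x9 | x1) — x1 is true.
  13. (~x1 | x5) — x5 is true.
  14. (x7 | x5) — x5 is true.
  15. (~x2 | ~x7) — ~x7 is true.
  16. (~x3 | ~x7) — ~x7 is true.
  17. (x5 | x2) — x2 is true.
  18. (x9 | ~x3) — ~x3 is true.
  19. (x6 | ~x8) — ~x8 is true.
  20. (~x7 | x3) — ~x7 is true.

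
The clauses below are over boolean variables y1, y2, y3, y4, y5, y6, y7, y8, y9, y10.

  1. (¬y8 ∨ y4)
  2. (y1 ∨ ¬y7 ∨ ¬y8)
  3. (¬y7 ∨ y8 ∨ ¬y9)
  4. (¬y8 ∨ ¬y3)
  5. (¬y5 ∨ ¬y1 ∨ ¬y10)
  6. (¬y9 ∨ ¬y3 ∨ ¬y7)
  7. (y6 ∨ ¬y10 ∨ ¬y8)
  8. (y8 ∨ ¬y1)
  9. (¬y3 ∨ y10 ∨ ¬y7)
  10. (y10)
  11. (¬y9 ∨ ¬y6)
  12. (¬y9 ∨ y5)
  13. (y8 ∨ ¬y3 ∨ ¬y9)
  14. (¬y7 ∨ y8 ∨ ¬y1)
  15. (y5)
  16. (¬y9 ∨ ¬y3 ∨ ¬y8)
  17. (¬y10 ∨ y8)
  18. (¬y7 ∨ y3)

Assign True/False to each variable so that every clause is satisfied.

y1 = F, y2 = T, y3 = F, y4 = T, y5 = T, y6 = T, y7 = F, y8 = T, y9 = F, y10 = T

Check each clause:
  1. (¬y8 ∨ y4) — y4 is true.
  2. (¬y7 ∨ y1 ∨ ¬y8) — ¬y7 is true.
  3. (¬y9 ∨ ¬y7 ∨ y8) — y8 is true.
  4. (¬y3 ∨ ¬y8) — ¬y3 is true.
  5. (¬y1 ∨ ¬y10 ∨ ¬y5) — ¬y1 is true.
  6. (¬y7 ∨ ¬y9 ∨ ¬y3) — ¬y7 is true.
  7. (¬y10 ∨ ¬y8 ∨ y6) — y6 is true.
  8. (¬y1 ∨ y8) — y8 is true.
  9. (y10 ∨ ¬y7 ∨ ¬y3) — ¬y7 is true.
  10. (y10) — y10 is true.
  11. (¬y6 ∨ ¬y9) — ¬y9 is true.
  12. (y5 ∨ ¬y9) — y5 is true.
  13. (¬y3 ∨ ¬y9 ∨ y8) — y8 is true.
  14. (¬y1 ∨ ¬y7 ∨ y8) — y8 is true.
  15. (y5) — y5 is true.
  16. (¬y8 ∨ ¬y9 ∨ ¬y3) — ¬y3 is true.
  17. (y8 ∨ ¬y10) — y8 is true.
  18. (¬y7 ∨ y3) — ¬y7 is true.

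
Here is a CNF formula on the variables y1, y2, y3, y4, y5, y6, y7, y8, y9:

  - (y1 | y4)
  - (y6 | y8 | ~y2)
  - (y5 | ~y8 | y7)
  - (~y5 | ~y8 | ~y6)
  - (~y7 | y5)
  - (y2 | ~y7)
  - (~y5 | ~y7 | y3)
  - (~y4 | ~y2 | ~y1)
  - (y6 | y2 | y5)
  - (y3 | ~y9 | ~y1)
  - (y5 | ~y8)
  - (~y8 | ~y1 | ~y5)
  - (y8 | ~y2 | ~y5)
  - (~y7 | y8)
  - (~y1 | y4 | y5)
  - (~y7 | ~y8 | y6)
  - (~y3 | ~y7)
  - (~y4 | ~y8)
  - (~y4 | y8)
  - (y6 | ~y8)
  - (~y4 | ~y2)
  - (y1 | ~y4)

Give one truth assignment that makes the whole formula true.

y9 occurs only negated in the remaining clauses — set y9 = False.
Try y1 = True.
For the remaining variables, y2 = False, y3 = False, y4 = False, y5 = True, y6 = True, y7 = False, y8 = False works.

y1=T  y2=F  y3=F  y4=F  y5=T  y6=T  y7=F  y8=F  y9=F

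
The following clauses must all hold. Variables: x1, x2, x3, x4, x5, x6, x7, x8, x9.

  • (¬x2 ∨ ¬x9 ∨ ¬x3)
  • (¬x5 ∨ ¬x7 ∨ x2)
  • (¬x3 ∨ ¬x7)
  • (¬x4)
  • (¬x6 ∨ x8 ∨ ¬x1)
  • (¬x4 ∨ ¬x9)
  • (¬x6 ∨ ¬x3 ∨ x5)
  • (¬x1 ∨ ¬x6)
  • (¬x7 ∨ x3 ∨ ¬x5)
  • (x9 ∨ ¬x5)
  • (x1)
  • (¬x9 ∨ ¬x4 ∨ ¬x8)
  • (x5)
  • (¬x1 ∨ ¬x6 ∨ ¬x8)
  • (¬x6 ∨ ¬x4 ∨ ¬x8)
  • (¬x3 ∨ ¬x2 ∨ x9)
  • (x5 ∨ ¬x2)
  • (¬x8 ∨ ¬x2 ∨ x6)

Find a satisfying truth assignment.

Unit propagation: (¬x4) forces x4 = False.
Unit propagation: (x1) forces x1 = True.
Unit propagation: (¬x6) forces x6 = False.
Unit propagation: (x5) forces x5 = True.
(x9) is a unit clause, so x9 = True.
Pure literal: x7 appears only negated; assign x7 = False.
Pure literal: x8 appears only negated; assign x8 = False.
Set x2 = False and propagate.
x3 is now unconstrained; take x3 = True.

x1 = True, x2 = False, x3 = True, x4 = False, x5 = True, x6 = False, x7 = False, x8 = False, x9 = True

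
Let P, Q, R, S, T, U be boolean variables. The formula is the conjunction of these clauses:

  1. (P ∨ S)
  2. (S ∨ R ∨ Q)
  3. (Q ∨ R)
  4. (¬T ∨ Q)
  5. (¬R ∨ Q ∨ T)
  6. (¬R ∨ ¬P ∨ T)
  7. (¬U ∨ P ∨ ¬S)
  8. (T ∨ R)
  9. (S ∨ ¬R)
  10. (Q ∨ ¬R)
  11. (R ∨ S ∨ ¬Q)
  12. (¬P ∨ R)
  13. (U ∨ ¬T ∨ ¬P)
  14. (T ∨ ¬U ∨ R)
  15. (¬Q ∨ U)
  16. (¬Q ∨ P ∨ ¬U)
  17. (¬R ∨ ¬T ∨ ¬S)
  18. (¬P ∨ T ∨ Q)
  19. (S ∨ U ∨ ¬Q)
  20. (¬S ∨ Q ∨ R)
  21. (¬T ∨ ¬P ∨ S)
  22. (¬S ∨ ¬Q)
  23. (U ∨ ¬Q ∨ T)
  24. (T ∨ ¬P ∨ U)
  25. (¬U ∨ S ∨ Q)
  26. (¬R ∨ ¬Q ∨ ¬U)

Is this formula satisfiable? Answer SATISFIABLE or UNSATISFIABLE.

UNSATISFIABLE

Q = True:
  propagation gives U=True, P=True, R=True; an empty clause results — contradiction.
Q = False:
  propagation gives R=True; an empty clause results — contradiction.
Every branch closes, so no satisfying assignment exists.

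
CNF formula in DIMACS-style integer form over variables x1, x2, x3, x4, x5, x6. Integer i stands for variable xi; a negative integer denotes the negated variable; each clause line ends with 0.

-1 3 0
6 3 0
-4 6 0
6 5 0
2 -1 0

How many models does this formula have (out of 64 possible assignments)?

Split on x6, then x1.
  x6=1, x1=1: remaining (x2,x3,x4,x5) ∈ {(1,1,0,0); (1,1,0,1); (1,1,1,0); (1,1,1,1)} — 4.
  x6=1, x1=0: x2, x3, x4, x5 free → 2^4 = 16.
  x6=0, x1=1: remaining (x2,x3,x4,x5) ∈ {(1,1,0,1)} — 1.
  x6=0, x1=0: remaining (x2,x3,x4,x5) ∈ {(0,1,0,1); (1,1,0,1)} — 2.
Total: 4 + 16 + 1 + 2 = 23.

23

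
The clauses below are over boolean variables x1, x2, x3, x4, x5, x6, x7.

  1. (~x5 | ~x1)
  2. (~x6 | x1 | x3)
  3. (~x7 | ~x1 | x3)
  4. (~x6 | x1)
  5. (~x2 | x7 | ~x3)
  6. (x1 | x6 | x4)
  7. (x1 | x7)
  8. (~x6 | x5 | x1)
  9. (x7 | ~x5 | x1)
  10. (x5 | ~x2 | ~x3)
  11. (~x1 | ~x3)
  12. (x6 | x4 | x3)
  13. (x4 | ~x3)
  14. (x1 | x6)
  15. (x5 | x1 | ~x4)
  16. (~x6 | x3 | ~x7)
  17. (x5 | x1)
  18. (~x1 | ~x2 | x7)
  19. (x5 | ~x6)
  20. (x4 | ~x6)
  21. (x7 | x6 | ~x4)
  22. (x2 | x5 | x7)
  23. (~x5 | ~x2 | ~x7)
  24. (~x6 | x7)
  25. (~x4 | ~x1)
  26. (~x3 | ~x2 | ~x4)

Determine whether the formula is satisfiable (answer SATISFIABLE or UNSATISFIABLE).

x1 = True:
  propagation gives x5=False, x3=False, x7=False, x2=False; an empty clause results — contradiction.
x1 = False:
  propagation gives x6=False; an empty clause results — contradiction.
Every branch closes, so no satisfying assignment exists.

UNSATISFIABLE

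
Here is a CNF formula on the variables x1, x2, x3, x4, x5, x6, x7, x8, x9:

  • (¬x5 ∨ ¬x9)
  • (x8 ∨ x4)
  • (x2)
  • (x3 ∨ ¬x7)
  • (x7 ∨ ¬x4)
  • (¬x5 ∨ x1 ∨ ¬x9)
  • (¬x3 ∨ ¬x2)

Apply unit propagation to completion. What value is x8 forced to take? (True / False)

(x2) is a unit clause: x2 = True.
In (¬x3 ∨ ¬x2), ¬x2 is now false; ¬x3 must hold, so x3 = False.
(¬x7 ∨ x3) with x3 = False leaves only ¬x7, so x7 = False.
In (¬x4 ∨ x7), x7 is now false; ¬x4 must hold, so x4 = False.
(x4 ∨ x8): since x4 = False, the clause reduces to (x8). x8 = True.

True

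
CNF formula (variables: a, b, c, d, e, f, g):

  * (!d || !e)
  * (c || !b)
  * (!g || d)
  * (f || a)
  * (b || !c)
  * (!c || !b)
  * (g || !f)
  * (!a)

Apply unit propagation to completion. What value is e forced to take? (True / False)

Unit clause (!a) sets a = False.
In (a || f), a is now false; f must hold, so f = True.
(!f || g) with f = True leaves only g, so g = True.
(d || !g) with g = True leaves only d, so d = True.
(!e || !d): since d = True, the clause reduces to (!e). e = False.

False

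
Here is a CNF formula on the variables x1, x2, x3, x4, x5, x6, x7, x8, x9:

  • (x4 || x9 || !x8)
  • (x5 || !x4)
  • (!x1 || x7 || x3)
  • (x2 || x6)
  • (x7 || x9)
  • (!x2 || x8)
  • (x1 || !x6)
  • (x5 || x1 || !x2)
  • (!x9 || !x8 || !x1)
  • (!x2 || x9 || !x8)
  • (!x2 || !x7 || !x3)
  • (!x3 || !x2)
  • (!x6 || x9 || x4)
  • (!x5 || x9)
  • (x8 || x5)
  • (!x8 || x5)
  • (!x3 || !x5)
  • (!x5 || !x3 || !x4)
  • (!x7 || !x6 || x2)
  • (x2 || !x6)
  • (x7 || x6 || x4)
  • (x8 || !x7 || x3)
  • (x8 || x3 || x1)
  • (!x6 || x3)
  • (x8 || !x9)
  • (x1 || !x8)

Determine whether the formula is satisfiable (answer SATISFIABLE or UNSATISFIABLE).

UNSATISFIABLE

x8 = True:
  propagation gives x5=True, x9=True, x1=False; an empty clause results — contradiction.
x8 = False:
  propagation gives x2=False, x6=True; an empty clause results — contradiction.
Every branch closes, so no satisfying assignment exists.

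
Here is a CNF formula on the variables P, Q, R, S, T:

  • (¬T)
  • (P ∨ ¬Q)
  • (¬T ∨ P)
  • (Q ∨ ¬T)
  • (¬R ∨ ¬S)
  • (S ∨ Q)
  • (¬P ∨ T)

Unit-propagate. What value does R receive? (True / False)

False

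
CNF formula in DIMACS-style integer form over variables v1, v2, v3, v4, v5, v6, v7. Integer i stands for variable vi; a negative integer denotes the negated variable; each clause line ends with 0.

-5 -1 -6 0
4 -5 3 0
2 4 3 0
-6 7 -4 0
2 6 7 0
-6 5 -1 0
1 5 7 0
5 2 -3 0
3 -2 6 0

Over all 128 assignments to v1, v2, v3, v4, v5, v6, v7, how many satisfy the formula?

Split on v5, then v6.
  v5=T, v6=T: v2 free; 4 ways for (v1,v3,v4,v7) × 2^1 = 8.
  v5=T, v6=F: v1 free; 7 ways for (v2,v3,v4,v7) × 2^1 = 14.
  v5=F, v6=T: 5 of the 32 assignments to (v1,v2,v3,v4,v7) work.
  v5=F, v6=F: 8 of the 32 assignments to (v1,v2,v3,v4,v7) work.
Total: 8 + 14 + 5 + 8 = 35.

35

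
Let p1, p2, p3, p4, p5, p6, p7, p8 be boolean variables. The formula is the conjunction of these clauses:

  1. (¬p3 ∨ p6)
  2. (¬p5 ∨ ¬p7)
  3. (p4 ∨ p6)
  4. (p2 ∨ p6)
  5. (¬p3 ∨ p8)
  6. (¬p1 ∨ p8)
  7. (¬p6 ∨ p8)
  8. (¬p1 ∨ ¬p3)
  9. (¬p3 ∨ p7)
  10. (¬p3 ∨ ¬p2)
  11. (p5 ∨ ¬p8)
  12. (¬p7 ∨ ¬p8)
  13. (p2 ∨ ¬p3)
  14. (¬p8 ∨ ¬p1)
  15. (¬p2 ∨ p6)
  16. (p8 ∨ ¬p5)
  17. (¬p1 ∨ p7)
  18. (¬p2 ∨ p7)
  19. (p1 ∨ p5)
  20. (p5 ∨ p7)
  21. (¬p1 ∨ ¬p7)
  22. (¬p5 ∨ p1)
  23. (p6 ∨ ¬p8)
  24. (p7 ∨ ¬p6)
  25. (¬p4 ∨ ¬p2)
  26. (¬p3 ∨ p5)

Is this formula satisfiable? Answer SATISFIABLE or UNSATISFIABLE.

UNSATISFIABLE

p7 = True:
  propagation gives p5=False, p8=False, p3=False, p1=False; an empty clause results — contradiction.
p7 = False:
  propagation gives p3=False, p1=False, p2=False, p6=True; an empty clause results — contradiction.
Every branch closes, so no satisfying assignment exists.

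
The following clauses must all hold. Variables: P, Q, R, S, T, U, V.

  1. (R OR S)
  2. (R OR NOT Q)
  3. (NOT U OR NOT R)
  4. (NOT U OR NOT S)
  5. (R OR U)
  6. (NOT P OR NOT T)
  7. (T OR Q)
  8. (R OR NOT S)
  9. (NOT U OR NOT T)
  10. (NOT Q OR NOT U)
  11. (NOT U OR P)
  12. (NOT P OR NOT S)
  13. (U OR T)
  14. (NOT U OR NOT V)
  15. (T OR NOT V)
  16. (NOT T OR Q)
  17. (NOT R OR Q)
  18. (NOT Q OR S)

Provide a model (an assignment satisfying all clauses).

P=False, Q=True, R=True, S=True, T=True, U=False, V=True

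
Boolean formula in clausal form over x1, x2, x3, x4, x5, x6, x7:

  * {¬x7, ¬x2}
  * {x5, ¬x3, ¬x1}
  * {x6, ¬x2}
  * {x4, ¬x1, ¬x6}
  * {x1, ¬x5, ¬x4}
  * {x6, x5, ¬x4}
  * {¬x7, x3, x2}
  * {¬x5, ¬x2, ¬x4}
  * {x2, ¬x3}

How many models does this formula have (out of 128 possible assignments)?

17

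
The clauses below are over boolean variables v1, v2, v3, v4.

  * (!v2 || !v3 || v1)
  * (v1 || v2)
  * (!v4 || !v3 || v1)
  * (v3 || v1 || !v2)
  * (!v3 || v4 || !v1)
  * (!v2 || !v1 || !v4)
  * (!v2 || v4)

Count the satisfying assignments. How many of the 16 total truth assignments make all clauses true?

3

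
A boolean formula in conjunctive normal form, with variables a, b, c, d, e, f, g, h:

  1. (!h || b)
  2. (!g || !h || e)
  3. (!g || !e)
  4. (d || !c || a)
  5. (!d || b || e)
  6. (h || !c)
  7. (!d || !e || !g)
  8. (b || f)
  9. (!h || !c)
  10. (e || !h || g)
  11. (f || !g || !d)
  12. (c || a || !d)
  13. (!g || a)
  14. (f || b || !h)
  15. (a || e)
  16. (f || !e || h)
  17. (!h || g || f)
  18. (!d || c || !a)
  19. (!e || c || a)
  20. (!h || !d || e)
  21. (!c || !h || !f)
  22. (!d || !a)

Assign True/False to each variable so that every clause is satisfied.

a=T  b=T  c=F  d=F  e=F  f=F  g=T  h=F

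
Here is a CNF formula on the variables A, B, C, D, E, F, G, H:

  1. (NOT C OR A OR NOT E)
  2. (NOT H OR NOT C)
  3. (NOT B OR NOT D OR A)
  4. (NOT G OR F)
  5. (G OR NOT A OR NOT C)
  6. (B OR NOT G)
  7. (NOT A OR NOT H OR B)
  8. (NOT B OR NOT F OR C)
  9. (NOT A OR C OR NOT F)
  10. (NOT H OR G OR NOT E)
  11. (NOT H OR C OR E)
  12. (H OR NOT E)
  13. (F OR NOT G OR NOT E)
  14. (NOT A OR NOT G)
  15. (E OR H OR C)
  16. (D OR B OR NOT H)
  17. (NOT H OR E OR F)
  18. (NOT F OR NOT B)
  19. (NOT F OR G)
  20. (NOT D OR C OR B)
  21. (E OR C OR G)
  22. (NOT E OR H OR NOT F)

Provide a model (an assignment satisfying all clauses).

A=False, B=False, C=True, D=False, E=False, F=False, G=False, H=False

Try A = False.
Set B = False and propagate.
  then G is forced to False.
  then F is forced to False.
For the remaining variables, C = True, D = False, E = False, H = False works.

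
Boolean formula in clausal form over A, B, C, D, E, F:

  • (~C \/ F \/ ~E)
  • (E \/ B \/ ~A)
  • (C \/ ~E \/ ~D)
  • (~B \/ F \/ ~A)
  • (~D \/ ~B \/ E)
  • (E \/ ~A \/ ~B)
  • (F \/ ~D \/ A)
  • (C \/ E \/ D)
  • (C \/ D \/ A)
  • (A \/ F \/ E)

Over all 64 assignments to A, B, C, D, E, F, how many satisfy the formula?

Case analysis on E and A:
  E=T, A=T: 7 of the 16 assignments to (B,C,D,F) work.
  E=T, A=F: remaining (B,C,D,F) ∈ {(F,T,F,T); (F,T,T,T); (T,T,F,T); (T,T,T,T)} — 4.
  E=F, A=T: a clause becomes empty — 0.
  E=F, A=F: remaining (B,C,D,F) ∈ {(F,F,T,T); (F,T,F,T); (F,T,T,T); (T,T,F,T)} — 4.
Total: 7 + 4 + 0 + 4 = 15.

15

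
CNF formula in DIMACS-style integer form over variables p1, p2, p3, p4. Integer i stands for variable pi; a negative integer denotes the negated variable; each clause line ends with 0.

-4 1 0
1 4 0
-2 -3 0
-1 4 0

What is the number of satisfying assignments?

3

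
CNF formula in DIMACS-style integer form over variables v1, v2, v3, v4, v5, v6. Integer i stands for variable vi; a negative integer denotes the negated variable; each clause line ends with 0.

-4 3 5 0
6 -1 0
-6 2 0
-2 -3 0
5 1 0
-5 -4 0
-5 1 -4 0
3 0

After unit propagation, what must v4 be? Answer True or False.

(v3) is a unit clause: v3 = True.
From (¬v3 ∨ ¬v2) and v3 = True: v2 = False.
From (¬v6 ∨ v2) and v2 = False: v6 = False.
In (¬v1 ∨ v6), v6 is now false; ¬v1 must hold, so v1 = False.
(v1 ∨ v5): since v1 = False, the clause reduces to (v5). v5 = True.
From (¬v4 ∨ ¬v5) and v5 = True: v4 = False.

False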